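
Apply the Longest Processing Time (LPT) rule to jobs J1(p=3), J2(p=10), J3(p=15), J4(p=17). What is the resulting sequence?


LPT: sort by longest processing time first
  J4: p=17
  J3: p=15
  J2: p=10
  J1: p=3
Order: J4 → J3 → J2 → J1


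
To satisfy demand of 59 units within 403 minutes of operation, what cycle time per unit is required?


Cycle time = available time / demand
= 403 / 59
= 6.83 min/unit


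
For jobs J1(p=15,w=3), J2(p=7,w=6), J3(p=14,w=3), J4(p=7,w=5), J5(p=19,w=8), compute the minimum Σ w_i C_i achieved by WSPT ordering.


WSPT order (by p/w): J2 → J4 → J5 → J3 → J1
  J2: C=7, w·C=6×7=42
  J4: C=14, w·C=5×14=70
  J5: C=33, w·C=8×33=264
  J3: C=47, w·C=3×47=141
  J1: C=62, w·C=3×62=186
Σ w·C = 703
= 703


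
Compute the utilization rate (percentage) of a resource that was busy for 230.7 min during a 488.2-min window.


Utilization = busy / total × 100
= 230.7 / 488.2 × 100
= 47.3%


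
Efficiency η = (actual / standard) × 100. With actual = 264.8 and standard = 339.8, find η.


Efficiency = (actual / standard) × 100
= (264.8 / 339.8) × 100
= 77.9%


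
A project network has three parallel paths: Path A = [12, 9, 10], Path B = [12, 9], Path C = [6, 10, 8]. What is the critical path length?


Path A: 12 + 9 + 10 = 31
Path B: 12 + 9 = 21
Path C: 6 + 10 + 8 = 24
Critical path = longest = max(31, 21, 24)
= 31 (Path A)


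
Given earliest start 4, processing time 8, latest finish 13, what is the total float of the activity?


EF = ES + duration = 4 + 8 = 12
LS = LF - duration = 13 - 8 = 5
Total Float = LF - EF = 13 - 12
(or LS - ES = 5 - 4)
= 1


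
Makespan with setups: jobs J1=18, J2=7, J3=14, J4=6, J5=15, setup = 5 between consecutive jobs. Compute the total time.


Makespan = Σ processing + (n-1) × setup
= (18 + 7 + 14 + 6 + 15) + (5-1)×5
= 60 + 20
= 80 time units


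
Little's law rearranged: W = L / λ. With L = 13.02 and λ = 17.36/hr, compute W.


Little's law: L = λW → W = L / λ
= 13.02 / 17.36
= 0.75 hours


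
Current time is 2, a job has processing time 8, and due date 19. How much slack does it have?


Slack = due - current_time - processing
= 19 - 2 - 8
= 9


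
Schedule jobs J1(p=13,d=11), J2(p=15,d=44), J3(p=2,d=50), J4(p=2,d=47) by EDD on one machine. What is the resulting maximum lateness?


EDD order: J1 → J2 → J4 → J3
Completion and lateness:
  J1: C=13, d=11, L=13-11=2
  J2: C=28, d=44, L=28-44=-16
  J4: C=30, d=47, L=30-47=-17
  J3: C=32, d=50, L=32-50=-18
Lmax = max(2, -16, -17, -18)
= 2


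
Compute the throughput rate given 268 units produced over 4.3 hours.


Throughput = units / time
= 268 / 4.3
= 62.3 units/hour


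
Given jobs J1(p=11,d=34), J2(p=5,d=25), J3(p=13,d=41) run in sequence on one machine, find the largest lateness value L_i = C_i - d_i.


Lateness per job (L = C - d):
  J1: C=11, d=34, L=-23
  J2: C=16, d=25, L=-9
  J3: C=29, d=41, L=-12
Lmax = max(-23, -9, -12)
= -9


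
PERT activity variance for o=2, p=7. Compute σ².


σ² = ((p - o) / 6)² = (p - o)² / 36
= (7 - 2)² / 36
= 5² / 36
= 25 / 36
= 0.6944


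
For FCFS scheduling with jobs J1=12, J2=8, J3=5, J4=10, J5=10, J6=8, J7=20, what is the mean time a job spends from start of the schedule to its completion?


Completion times:
  J1: completes at 12
  J2: completes at 20
  J3: completes at 25
  J4: completes at 35
  J5: completes at 45
  J6: completes at 53
  J7: completes at 73
Sum = 263
Average = 263/7
= 37.57


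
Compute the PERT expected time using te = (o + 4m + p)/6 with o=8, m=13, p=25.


te = (o + 4m + p) / 6
= (8 + 4×13 + 25) / 6
= (8 + 52 + 25) / 6
= 85 / 6
= 14.17


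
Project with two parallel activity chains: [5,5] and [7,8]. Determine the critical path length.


Path A: 5 + 5 = 10
Path B: 7 + 8 = 15
Critical path = longest = max(10, 15)
= 15 (Path B)


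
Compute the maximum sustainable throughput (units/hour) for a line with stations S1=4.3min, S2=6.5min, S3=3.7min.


Bottleneck = longest station time
Station times: [4.3, 6.5, 3.7]
Max = 6.5 min
Rate = 60 / 6.5
= 9.23 units/hour (bottleneck: 6.5min)


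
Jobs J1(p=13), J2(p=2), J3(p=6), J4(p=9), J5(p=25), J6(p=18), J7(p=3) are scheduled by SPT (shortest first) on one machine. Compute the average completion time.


SPT order: J2 → J7 → J3 → J4 → J1 → J6 → J5
Completion times:
  J2: C=2
  J7: C=5
  J3: C=11
  J4: C=20
  J1: C=33
  J6: C=51
  J5: C=76
Sum = 198, n = 7
Mean flow = 198/7
= 28.29


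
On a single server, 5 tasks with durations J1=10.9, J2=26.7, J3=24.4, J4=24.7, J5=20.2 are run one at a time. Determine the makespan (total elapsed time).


Sequential makespan: sum all processing times
= 10.9 + 26.7 + 24.4 + 24.7 + 20.2
= 106.9 time units


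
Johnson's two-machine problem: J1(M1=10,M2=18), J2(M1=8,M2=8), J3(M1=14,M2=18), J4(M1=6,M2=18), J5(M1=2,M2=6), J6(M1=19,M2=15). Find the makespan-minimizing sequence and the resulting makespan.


Johnson's rule:
Group 1 (M1≤M2, sort by M1): ['J5', 'J4', 'J2', 'J1', 'J3']
Group 2 (M1>M2, sort desc M2): ['J6']
Sequence: J5 → J4 → J2 → J1 → J3 → J6
Makespan calculation:
  J5: M1 done=2, M2 done=8
  J4: M1 done=8, M2 done=26
  J2: M1 done=16, M2 done=34
  J1: M1 done=26, M2 done=52
  J3: M1 done=40, M2 done=70
  J6: M1 done=59, M2 done=85
= Sequence: J5 → J4 → J2 → J1 → J3 → J6, Makespan: 85


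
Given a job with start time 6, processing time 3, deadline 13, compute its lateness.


Completion = 6 + 3 = 9
Lateness = C - d = 9 - 13
= -4


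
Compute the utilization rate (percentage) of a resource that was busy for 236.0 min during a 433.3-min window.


Utilization = busy / total × 100
= 236.0 / 433.3 × 100
= 54.5%


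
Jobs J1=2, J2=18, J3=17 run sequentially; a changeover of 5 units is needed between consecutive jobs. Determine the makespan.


Makespan = Σ processing + (n-1) × setup
= (2 + 18 + 17) + (3-1)×5
= 37 + 10
= 47 time units


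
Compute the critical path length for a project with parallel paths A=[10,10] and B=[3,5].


Path A: 10 + 10 = 20
Path B: 3 + 5 = 8
Critical path = longest = max(20, 8)
= 20 (Path A)


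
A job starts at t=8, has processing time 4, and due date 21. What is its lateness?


Completion = 8 + 4 = 12
Lateness = C - d = 12 - 21
= -9


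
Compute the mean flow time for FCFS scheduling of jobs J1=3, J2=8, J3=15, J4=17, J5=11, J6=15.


Completion times:
  J1: completes at 3
  J2: completes at 11
  J3: completes at 26
  J4: completes at 43
  J5: completes at 54
  J6: completes at 69
Sum = 206
Average = 206/6
= 34.33


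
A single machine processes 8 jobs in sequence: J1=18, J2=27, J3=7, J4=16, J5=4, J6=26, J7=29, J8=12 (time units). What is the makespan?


Sequential makespan: sum all processing times
= 18 + 27 + 7 + 16 + 4 + 26 + 29 + 12
= 139 time units


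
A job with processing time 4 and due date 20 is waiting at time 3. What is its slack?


Slack = due - current_time - processing
= 20 - 3 - 4
= 13


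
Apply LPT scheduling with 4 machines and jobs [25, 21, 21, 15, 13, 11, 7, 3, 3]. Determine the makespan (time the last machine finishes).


Jobs (LPT sorted): [25, 21, 21, 15, 13, 11, 7, 3, 3]
Machines: 4
  J=25 → Machine 1 (load: 0+25=25)
  J=21 → Machine 2 (load: 0+21=21)
  J=21 → Machine 3 (load: 0+21=21)
  J=15 → Machine 4 (load: 0+15=15)
  J=13 → Machine 4 (load: 15+13=28)
  J=11 → Machine 2 (load: 21+11=32)
  J=7 → Machine 3 (load: 21+7=28)
  J=3 → Machine 1 (load: 25+3=28)
  J=3 → Machine 1 (load: 28+3=31)
Machine loads: [31, 32, 28, 28]
Makespan = max = 32 time units


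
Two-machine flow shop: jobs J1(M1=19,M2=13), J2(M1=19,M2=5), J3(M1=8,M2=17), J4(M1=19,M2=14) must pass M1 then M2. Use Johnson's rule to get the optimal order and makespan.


Johnson's rule:
Group 1 (M1≤M2, sort by M1): ['J3']
Group 2 (M1>M2, sort desc M2): ['J4', 'J1', 'J2']
Sequence: J3 → J4 → J1 → J2
Makespan calculation:
  J3: M1 done=8, M2 done=25
  J4: M1 done=27, M2 done=41
  J1: M1 done=46, M2 done=59
  J2: M1 done=65, M2 done=70
= Sequence: J3 → J4 → J1 → J2, Makespan: 70


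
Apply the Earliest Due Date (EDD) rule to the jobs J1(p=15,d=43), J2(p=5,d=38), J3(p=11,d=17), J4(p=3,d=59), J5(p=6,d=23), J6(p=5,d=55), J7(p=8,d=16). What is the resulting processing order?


EDD: sort by earliest due date
  J7: d=16, p=8
  J3: d=17, p=11
  J5: d=23, p=6
  J2: d=38, p=5
  J1: d=43, p=15
  J6: d=55, p=5
  J4: d=59, p=3
Order: J7 → J3 → J5 → J2 → J1 → J6 → J4


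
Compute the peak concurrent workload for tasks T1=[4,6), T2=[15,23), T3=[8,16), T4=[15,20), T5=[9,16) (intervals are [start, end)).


Check each time point for overlaps:
  t=15: 4 tasks active (T2, T3, T4, T5)
Max concurrent = 4


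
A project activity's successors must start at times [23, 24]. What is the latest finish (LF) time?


LF = min of all successor start times
Successors start at: [23, 24]
LF = min(23, 24)
= 23


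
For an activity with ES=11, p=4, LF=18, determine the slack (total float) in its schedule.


EF = ES + duration = 11 + 4 = 15
LS = LF - duration = 18 - 4 = 14
Total Float = LF - EF = 18 - 15
(or LS - ES = 14 - 11)
= 3


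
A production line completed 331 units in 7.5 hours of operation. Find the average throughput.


Throughput = units / time
= 331 / 7.5
= 44.1 units/hour


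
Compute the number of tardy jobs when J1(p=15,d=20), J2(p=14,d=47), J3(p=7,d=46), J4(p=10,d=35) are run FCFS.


Completion vs due date:
  J1: C=15, d=20 → on time
  J2: C=29, d=47 → on time
  J3: C=36, d=46 → on time
  J4: C=46, d=35 → TARDY
Tardy jobs: J4
Count = 1


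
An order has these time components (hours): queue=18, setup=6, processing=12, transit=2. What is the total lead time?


Lead time = queue + setup + processing + transit
= 18 + 6 + 12 + 2
= 38 hours


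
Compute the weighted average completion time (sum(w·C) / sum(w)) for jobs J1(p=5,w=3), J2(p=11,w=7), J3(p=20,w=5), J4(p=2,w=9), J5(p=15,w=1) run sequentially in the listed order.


Completion times:
  J1: C=5, w×C=3×5=15
  J2: C=16, w×C=7×16=112
  J3: C=36, w×C=5×36=180
  J4: C=38, w×C=9×38=342
  J5: C=53, w×C=1×53=53
Sum w×C = 702
Sum w = 25
Weighted avg = 702/25
= 28.08


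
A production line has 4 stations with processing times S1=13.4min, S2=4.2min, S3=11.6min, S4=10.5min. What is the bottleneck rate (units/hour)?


Bottleneck = longest station time
Station times: [13.4, 4.2, 11.6, 10.5]
Max = 13.4 min
Rate = 60 / 13.4
= 4.48 units/hour (bottleneck: 13.4min)


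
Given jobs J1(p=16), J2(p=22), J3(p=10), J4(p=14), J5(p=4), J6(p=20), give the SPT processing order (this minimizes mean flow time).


SPT: sort by shortest processing time
  J5: p=4
  J3: p=10
  J4: p=14
  J1: p=16
  J6: p=20
  J2: p=22
Order: J5 → J3 → J4 → J1 → J6 → J2


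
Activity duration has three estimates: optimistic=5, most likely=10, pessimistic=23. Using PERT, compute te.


te = (o + 4m + p) / 6
= (5 + 4×10 + 23) / 6
= (5 + 40 + 23) / 6
= 68 / 6
= 11.33


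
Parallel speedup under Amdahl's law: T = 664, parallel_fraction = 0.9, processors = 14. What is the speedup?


Amdahl's law: T_p = T × ((1-p) + p/N)
= 664 × ((1-0.9) + 0.9/14)
= 664 × (0.10 + 0.0643)
= 664 × 0.1643
= 109.09
Speedup = 664/109.09
= 6.09×


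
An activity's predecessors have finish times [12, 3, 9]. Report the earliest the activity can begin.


ES = max of all predecessor completion times
Predecessors: [12, 3, 9]
ES = max(12, 3, 9)
= 12


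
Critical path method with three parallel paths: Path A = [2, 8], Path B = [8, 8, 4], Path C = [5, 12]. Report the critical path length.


Path A: 2 + 8 = 10
Path B: 8 + 8 + 4 = 20
Path C: 5 + 12 = 17
Critical path = longest = max(10, 20, 17)
= 20 (Path B)


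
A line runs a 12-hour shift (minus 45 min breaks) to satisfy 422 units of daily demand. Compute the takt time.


Available = 12×60 - 45 = 675 min
Takt time = 675 / 422
= 1.60 min/unit


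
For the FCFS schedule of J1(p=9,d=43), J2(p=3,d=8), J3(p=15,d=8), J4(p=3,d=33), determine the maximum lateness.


Lateness per job (L = C - d):
  J1: C=9, d=43, L=-34
  J2: C=12, d=8, L=4
  J3: C=27, d=8, L=19
  J4: C=30, d=33, L=-3
Lmax = max(-34, 4, 19, -3)
= 19


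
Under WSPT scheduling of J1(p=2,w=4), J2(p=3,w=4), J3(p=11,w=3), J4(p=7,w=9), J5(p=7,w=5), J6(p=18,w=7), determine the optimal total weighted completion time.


WSPT order (by p/w): J1 → J2 → J4 → J5 → J6 → J3
  J1: C=2, w·C=4×2=8
  J2: C=5, w·C=4×5=20
  J4: C=12, w·C=9×12=108
  J5: C=19, w·C=5×19=95
  J6: C=37, w·C=7×37=259
  J3: C=48, w·C=3×48=144
Σ w·C = 634
= 634


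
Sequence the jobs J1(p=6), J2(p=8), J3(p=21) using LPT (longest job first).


LPT: sort by longest processing time first
  J3: p=21
  J2: p=8
  J1: p=6
Order: J3 → J2 → J1


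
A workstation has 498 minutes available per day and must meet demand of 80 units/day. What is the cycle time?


Cycle time = available time / demand
= 498 / 80
= 6.22 min/unit


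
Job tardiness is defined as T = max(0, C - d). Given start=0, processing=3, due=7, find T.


Completion = start + processing = 0 + 3 = 3
Tardiness = max(0, C - d) = max(0, 3 - 7)
= max(0, -4)
= 0


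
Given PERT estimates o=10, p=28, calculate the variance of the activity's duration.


σ² = ((p - o) / 6)² = (p - o)² / 36
= (28 - 10)² / 36
= 18² / 36
= 324 / 36
= 9.0000


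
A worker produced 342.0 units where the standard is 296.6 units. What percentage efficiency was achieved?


Efficiency = (actual / standard) × 100
= (342.0 / 296.6) × 100
= 115.3%


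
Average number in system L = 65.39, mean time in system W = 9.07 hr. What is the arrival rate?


Little's law: L = λW → λ = L / W
= 65.39 / 9.07
= 7.21 per hour


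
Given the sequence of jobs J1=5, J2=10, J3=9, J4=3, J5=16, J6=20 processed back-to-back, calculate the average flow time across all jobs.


Completion times:
  J1: completes at 5
  J2: completes at 15
  J3: completes at 24
  J4: completes at 27
  J5: completes at 43
  J6: completes at 63
Sum = 177
Average = 177/6
= 29.50


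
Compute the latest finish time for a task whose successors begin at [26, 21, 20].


LF = min of all successor start times
Successors start at: [26, 21, 20]
LF = min(26, 21, 20)
= 20


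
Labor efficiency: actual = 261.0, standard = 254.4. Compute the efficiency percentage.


Efficiency = (actual / standard) × 100
= (261.0 / 254.4) × 100
= 102.6%


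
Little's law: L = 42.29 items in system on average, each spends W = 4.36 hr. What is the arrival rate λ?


Little's law: L = λW → λ = L / W
= 42.29 / 4.36
= 9.70 per hour


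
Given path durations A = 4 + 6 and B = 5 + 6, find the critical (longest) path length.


Path A: 4 + 6 = 10
Path B: 5 + 6 = 11
Critical path = longest = max(10, 11)
= 11 (Path B)


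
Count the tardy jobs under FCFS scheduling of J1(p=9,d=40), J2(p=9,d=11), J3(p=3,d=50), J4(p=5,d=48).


Completion vs due date:
  J1: C=9, d=40 → on time
  J2: C=18, d=11 → TARDY
  J3: C=21, d=50 → on time
  J4: C=26, d=48 → on time
Tardy jobs: J2
Count = 1


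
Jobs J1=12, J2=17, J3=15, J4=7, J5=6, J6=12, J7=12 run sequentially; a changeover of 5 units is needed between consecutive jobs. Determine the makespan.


Makespan = Σ processing + (n-1) × setup
= (12 + 17 + 15 + 7 + 6 + 12 + 12) + (7-1)×5
= 81 + 30
= 111 time units


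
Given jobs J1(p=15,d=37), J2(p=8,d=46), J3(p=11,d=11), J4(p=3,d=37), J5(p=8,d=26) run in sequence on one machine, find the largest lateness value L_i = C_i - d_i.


Lateness per job (L = C - d):
  J1: C=15, d=37, L=-22
  J2: C=23, d=46, L=-23
  J3: C=34, d=11, L=23
  J4: C=37, d=37, L=0
  J5: C=45, d=26, L=19
Lmax = max(-22, -23, 23, 0, 19)
= 23


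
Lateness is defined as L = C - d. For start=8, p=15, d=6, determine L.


Completion = 8 + 15 = 23
Lateness = C - d = 23 - 6
= 17


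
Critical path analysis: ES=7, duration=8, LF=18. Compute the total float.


EF = ES + duration = 7 + 8 = 15
LS = LF - duration = 18 - 8 = 10
Total Float = LF - EF = 18 - 15
(or LS - ES = 10 - 7)
= 3


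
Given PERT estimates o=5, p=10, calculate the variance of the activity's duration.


σ² = ((p - o) / 6)² = (p - o)² / 36
= (10 - 5)² / 36
= 5² / 36
= 25 / 36
= 0.6944


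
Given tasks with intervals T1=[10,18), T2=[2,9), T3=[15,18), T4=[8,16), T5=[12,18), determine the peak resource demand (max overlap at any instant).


Check each time point for overlaps:
  t=15: 4 tasks active (T1, T3, T4, T5)
Max concurrent = 4


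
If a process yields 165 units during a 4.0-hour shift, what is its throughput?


Throughput = units / time
= 165 / 4.0
= 41.2 units/hour


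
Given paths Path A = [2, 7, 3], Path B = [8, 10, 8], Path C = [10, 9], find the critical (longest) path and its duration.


Path A: 2 + 7 + 3 = 12
Path B: 8 + 10 + 8 = 26
Path C: 10 + 9 = 19
Critical path = longest = max(12, 26, 19)
= 26 (Path B)


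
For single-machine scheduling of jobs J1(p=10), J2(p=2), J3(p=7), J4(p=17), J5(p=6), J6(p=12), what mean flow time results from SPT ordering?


SPT order: J2 → J5 → J3 → J1 → J6 → J4
Completion times:
  J2: C=2
  J5: C=8
  J3: C=15
  J1: C=25
  J6: C=37
  J4: C=54
Sum = 141, n = 6
Mean flow = 141/6
= 23.50


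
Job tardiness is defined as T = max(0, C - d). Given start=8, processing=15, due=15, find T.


Completion = start + processing = 8 + 15 = 23
Tardiness = max(0, C - d) = max(0, 23 - 15)
= max(0, 8)
= 8


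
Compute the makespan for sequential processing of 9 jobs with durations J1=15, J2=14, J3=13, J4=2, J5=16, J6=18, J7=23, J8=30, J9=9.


Sequential makespan: sum all processing times
= 15 + 14 + 13 + 2 + 16 + 18 + 23 + 30 + 9
= 140 time units


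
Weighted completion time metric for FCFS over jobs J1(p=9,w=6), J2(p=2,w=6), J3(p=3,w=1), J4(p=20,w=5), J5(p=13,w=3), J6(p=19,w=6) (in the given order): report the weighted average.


Completion times:
  J1: C=9, w×C=6×9=54
  J2: C=11, w×C=6×11=66
  J3: C=14, w×C=1×14=14
  J4: C=34, w×C=5×34=170
  J5: C=47, w×C=3×47=141
  J6: C=66, w×C=6×66=396
Sum w×C = 841
Sum w = 27
Weighted avg = 841/27
= 31.15


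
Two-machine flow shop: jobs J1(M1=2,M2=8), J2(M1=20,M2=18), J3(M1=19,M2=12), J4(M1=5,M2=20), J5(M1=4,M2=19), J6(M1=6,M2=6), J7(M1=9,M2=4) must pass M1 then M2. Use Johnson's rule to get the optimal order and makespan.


Johnson's rule:
Group 1 (M1≤M2, sort by M1): ['J1', 'J5', 'J4', 'J6']
Group 2 (M1>M2, sort desc M2): ['J2', 'J3', 'J7']
Sequence: J1 → J5 → J4 → J6 → J2 → J3 → J7
Makespan calculation:
  J1: M1 done=2, M2 done=10
  J5: M1 done=6, M2 done=29
  J4: M1 done=11, M2 done=49
  J6: M1 done=17, M2 done=55
  J2: M1 done=37, M2 done=73
  J3: M1 done=56, M2 done=85
  J7: M1 done=65, M2 done=89
= Sequence: J1 → J5 → J4 → J6 → J2 → J3 → J7, Makespan: 89


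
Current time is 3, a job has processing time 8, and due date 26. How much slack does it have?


Slack = due - current_time - processing
= 26 - 3 - 8
= 15


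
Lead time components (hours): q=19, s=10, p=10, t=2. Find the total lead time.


Lead time = queue + setup + processing + transit
= 19 + 10 + 10 + 2
= 41 hours


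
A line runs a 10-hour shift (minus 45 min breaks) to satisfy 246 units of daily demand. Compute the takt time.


Available = 10×60 - 45 = 555 min
Takt time = 555 / 246
= 2.26 min/unit


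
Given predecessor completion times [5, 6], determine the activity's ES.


ES = max of all predecessor completion times
Predecessors: [5, 6]
ES = max(5, 6)
= 6


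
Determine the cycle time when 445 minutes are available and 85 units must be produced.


Cycle time = available time / demand
= 445 / 85
= 5.24 min/unit


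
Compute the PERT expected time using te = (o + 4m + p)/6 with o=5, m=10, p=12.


te = (o + 4m + p) / 6
= (5 + 4×10 + 12) / 6
= (5 + 40 + 12) / 6
= 57 / 6
= 9.50


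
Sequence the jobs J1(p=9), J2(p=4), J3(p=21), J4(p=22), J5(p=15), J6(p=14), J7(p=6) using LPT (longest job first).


LPT: sort by longest processing time first
  J4: p=22
  J3: p=21
  J5: p=15
  J6: p=14
  J1: p=9
  J7: p=6
  J2: p=4
Order: J4 → J3 → J5 → J6 → J1 → J7 → J2


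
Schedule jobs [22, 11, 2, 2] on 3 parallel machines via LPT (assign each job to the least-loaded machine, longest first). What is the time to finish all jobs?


Jobs (LPT sorted): [22, 11, 2, 2]
Machines: 3
  J=22 → Machine 1 (load: 0+22=22)
  J=11 → Machine 2 (load: 0+11=11)
  J=2 → Machine 3 (load: 0+2=2)
  J=2 → Machine 3 (load: 2+2=4)
Machine loads: [22, 11, 4]
Makespan = max = 22 time units


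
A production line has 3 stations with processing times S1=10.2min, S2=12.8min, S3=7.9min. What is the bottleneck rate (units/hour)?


Bottleneck = longest station time
Station times: [10.2, 12.8, 7.9]
Max = 12.8 min
Rate = 60 / 12.8
= 4.69 units/hour (bottleneck: 12.8min)


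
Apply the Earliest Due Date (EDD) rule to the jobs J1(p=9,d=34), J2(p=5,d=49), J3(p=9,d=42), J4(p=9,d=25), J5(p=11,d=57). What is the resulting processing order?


EDD: sort by earliest due date
  J4: d=25, p=9
  J1: d=34, p=9
  J3: d=42, p=9
  J2: d=49, p=5
  J5: d=57, p=11
Order: J4 → J1 → J3 → J2 → J5


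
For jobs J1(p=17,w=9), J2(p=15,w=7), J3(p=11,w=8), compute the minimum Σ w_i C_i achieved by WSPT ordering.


WSPT order (by p/w): J3 → J1 → J2
  J3: C=11, w·C=8×11=88
  J1: C=28, w·C=9×28=252
  J2: C=43, w·C=7×43=301
Σ w·C = 641
= 641


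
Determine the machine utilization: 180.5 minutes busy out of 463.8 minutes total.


Utilization = busy / total × 100
= 180.5 / 463.8 × 100
= 38.9%


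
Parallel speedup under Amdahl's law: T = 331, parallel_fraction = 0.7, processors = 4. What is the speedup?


Amdahl's law: T_p = T × ((1-p) + p/N)
= 331 × ((1-0.7) + 0.7/4)
= 331 × (0.30 + 0.1750)
= 331 × 0.4750
= 157.23
Speedup = 331/157.23
= 2.11×


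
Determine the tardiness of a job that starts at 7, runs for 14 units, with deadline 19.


Completion = start + processing = 7 + 14 = 21
Tardiness = max(0, C - d) = max(0, 21 - 19)
= max(0, 2)
= 2


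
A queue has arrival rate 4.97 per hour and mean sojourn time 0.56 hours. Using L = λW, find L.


Little's law: L = λ × W
= 4.97 × 0.56
= 2.78


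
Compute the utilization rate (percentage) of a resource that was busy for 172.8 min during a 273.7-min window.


Utilization = busy / total × 100
= 172.8 / 273.7 × 100
= 63.1%


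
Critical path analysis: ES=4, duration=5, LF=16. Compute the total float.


EF = ES + duration = 4 + 5 = 9
LS = LF - duration = 16 - 5 = 11
Total Float = LF - EF = 16 - 9
(or LS - ES = 11 - 4)
= 7


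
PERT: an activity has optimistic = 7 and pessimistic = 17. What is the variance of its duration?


σ² = ((p - o) / 6)² = (p - o)² / 36
= (17 - 7)² / 36
= 10² / 36
= 100 / 36
= 2.7778


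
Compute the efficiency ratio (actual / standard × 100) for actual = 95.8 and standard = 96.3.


Efficiency = (actual / standard) × 100
= (95.8 / 96.3) × 100
= 99.5%


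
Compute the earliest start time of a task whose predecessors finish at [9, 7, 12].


ES = max of all predecessor completion times
Predecessors: [9, 7, 12]
ES = max(9, 7, 12)
= 12


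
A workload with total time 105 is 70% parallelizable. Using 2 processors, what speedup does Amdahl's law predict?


Amdahl's law: T_p = T × ((1-p) + p/N)
= 105 × ((1-0.7) + 0.7/2)
= 105 × (0.30 + 0.3500)
= 105 × 0.6500
= 68.25
Speedup = 105/68.25
= 1.54×


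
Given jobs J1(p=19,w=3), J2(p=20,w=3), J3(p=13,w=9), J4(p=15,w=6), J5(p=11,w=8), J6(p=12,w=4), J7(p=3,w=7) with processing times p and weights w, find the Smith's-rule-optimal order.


WSPT (Smith's rule): sort by p/w ascending
  J7: p/w = 3/7 = 0.429
  J5: p/w = 11/8 = 1.375
  J3: p/w = 13/9 = 1.444
  J4: p/w = 15/6 = 2.500
  J6: p/w = 12/4 = 3.000
  J1: p/w = 19/3 = 6.333
  J2: p/w = 20/3 = 6.667
Order: J7 → J5 → J3 → J4 → J6 → J1 → J2


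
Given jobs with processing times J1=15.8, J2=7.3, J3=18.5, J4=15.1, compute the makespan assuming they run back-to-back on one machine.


Sequential makespan: sum all processing times
= 15.8 + 7.3 + 18.5 + 15.1
= 56.7 time units


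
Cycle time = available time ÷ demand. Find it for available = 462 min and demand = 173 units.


Cycle time = available time / demand
= 462 / 173
= 2.67 min/unit


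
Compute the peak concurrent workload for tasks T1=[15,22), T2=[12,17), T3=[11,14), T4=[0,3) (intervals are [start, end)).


Check each time point for overlaps:
  t=12: 2 tasks active (T2, T3)
Max concurrent = 2


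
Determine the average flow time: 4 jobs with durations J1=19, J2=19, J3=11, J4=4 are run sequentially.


Completion times:
  J1: completes at 19
  J2: completes at 38
  J3: completes at 49
  J4: completes at 53
Sum = 159
Average = 159/4
= 39.75


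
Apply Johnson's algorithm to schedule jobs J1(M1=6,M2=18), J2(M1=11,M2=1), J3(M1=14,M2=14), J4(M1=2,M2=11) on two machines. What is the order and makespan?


Johnson's rule:
Group 1 (M1≤M2, sort by M1): ['J4', 'J1', 'J3']
Group 2 (M1>M2, sort desc M2): ['J2']
Sequence: J4 → J1 → J3 → J2
Makespan calculation:
  J4: M1 done=2, M2 done=13
  J1: M1 done=8, M2 done=31
  J3: M1 done=22, M2 done=45
  J2: M1 done=33, M2 done=46
= Sequence: J4 → J1 → J3 → J2, Makespan: 46


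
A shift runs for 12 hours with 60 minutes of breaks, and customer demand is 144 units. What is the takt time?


Available = 12×60 - 60 = 660 min
Takt time = 660 / 144
= 4.58 min/unit


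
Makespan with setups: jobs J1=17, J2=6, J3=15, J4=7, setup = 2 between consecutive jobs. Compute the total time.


Makespan = Σ processing + (n-1) × setup
= (17 + 6 + 15 + 7) + (4-1)×2
= 45 + 6
= 51 time units


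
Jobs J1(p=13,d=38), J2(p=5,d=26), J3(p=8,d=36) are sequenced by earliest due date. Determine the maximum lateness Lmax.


EDD order: J2 → J3 → J1
Completion and lateness:
  J2: C=5, d=26, L=5-26=-21
  J3: C=13, d=36, L=13-36=-23
  J1: C=26, d=38, L=26-38=-12
Lmax = max(-21, -23, -12)
= -12


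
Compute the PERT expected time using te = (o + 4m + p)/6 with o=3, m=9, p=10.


te = (o + 4m + p) / 6
= (3 + 4×9 + 10) / 6
= (3 + 36 + 10) / 6
= 49 / 6
= 8.17


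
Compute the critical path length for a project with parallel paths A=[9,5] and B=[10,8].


Path A: 9 + 5 = 14
Path B: 10 + 8 = 18
Critical path = longest = max(14, 18)
= 18 (Path B)


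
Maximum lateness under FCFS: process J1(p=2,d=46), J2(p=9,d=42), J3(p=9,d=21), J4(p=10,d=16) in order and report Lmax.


Lateness per job (L = C - d):
  J1: C=2, d=46, L=-44
  J2: C=11, d=42, L=-31
  J3: C=20, d=21, L=-1
  J4: C=30, d=16, L=14
Lmax = max(-44, -31, -1, 14)
= 14


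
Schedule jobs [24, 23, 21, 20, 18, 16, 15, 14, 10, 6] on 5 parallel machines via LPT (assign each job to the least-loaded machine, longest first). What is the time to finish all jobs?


Jobs (LPT sorted): [24, 23, 21, 20, 18, 16, 15, 14, 10, 6]
Machines: 5
  J=24 → Machine 1 (load: 0+24=24)
  J=23 → Machine 2 (load: 0+23=23)
  J=21 → Machine 3 (load: 0+21=21)
  J=20 → Machine 4 (load: 0+20=20)
  J=18 → Machine 5 (load: 0+18=18)
  J=16 → Machine 5 (load: 18+16=34)
  J=15 → Machine 4 (load: 20+15=35)
  J=14 → Machine 3 (load: 21+14=35)
  J=10 → Machine 2 (load: 23+10=33)
  J=6 → Machine 1 (load: 24+6=30)
Machine loads: [30, 33, 35, 35, 34]
Makespan = max = 35 time units


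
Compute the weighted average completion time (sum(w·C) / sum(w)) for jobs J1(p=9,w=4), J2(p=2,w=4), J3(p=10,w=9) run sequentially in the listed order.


Completion times:
  J1: C=9, w×C=4×9=36
  J2: C=11, w×C=4×11=44
  J3: C=21, w×C=9×21=189
Sum w×C = 269
Sum w = 17
Weighted avg = 269/17
= 15.82


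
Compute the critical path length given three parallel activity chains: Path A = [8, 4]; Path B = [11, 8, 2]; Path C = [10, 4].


Path A: 8 + 4 = 12
Path B: 11 + 8 + 2 = 21
Path C: 10 + 4 = 14
Critical path = longest = max(12, 21, 14)
= 21 (Path B)


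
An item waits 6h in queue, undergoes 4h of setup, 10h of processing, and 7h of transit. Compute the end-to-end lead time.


Lead time = queue + setup + processing + transit
= 6 + 4 + 10 + 7
= 27 hours


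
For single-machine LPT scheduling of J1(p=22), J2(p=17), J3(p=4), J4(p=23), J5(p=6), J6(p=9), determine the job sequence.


LPT: sort by longest processing time first
  J4: p=23
  J1: p=22
  J2: p=17
  J6: p=9
  J5: p=6
  J3: p=4
Order: J4 → J1 → J2 → J6 → J5 → J3


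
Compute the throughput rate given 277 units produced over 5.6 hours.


Throughput = units / time
= 277 / 5.6
= 49.5 units/hour


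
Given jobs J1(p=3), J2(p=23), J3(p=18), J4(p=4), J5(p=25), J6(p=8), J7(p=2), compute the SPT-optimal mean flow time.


SPT order: J7 → J1 → J4 → J6 → J3 → J2 → J5
Completion times:
  J7: C=2
  J1: C=5
  J4: C=9
  J6: C=17
  J3: C=35
  J2: C=58
  J5: C=83
Sum = 209, n = 7
Mean flow = 209/7
= 29.86


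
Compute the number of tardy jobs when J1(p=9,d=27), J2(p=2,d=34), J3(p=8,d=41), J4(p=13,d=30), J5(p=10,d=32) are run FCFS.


Completion vs due date:
  J1: C=9, d=27 → on time
  J2: C=11, d=34 → on time
  J3: C=19, d=41 → on time
  J4: C=32, d=30 → TARDY
  J5: C=42, d=32 → TARDY
Tardy jobs: J4, J5
Count = 2


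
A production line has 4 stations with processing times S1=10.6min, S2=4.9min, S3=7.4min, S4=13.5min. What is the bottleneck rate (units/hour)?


Bottleneck = longest station time
Station times: [10.6, 4.9, 7.4, 13.5]
Max = 13.5 min
Rate = 60 / 13.5
= 4.44 units/hour (bottleneck: 13.5min)


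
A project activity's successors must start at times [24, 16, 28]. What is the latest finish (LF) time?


LF = min of all successor start times
Successors start at: [24, 16, 28]
LF = min(24, 16, 28)
= 16


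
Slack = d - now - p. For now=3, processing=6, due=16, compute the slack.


Slack = due - current_time - processing
= 16 - 3 - 6
= 7


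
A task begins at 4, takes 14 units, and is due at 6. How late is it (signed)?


Completion = 4 + 14 = 18
Lateness = C - d = 18 - 6
= 12


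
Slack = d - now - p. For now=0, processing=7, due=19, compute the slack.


Slack = due - current_time - processing
= 19 - 0 - 7
= 12


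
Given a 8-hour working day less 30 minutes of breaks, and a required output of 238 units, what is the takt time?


Available = 8×60 - 30 = 450 min
Takt time = 450 / 238
= 1.89 min/unit


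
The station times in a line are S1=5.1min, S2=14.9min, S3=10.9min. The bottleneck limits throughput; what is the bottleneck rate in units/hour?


Bottleneck = longest station time
Station times: [5.1, 14.9, 10.9]
Max = 14.9 min
Rate = 60 / 14.9
= 4.03 units/hour (bottleneck: 14.9min)


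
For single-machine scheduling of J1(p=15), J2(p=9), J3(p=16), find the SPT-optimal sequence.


SPT: sort by shortest processing time
  J2: p=9
  J1: p=15
  J3: p=16
Order: J2 → J1 → J3


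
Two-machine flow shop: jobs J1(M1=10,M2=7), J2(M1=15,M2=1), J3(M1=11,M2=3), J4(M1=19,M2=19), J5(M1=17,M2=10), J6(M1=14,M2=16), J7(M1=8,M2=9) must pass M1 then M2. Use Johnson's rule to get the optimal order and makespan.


Johnson's rule:
Group 1 (M1≤M2, sort by M1): ['J7', 'J6', 'J4']
Group 2 (M1>M2, sort desc M2): ['J5', 'J1', 'J3', 'J2']
Sequence: J7 → J6 → J4 → J5 → J1 → J3 → J2
Makespan calculation:
  J7: M1 done=8, M2 done=17
  J6: M1 done=22, M2 done=38
  J4: M1 done=41, M2 done=60
  J5: M1 done=58, M2 done=70
  J1: M1 done=68, M2 done=77
  J3: M1 done=79, M2 done=82
  J2: M1 done=94, M2 done=95
= Sequence: J7 → J6 → J4 → J5 → J1 → J3 → J2, Makespan: 95


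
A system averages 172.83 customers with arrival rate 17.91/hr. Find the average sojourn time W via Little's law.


Little's law: L = λW → W = L / λ
= 172.83 / 17.91
= 9.65 hours


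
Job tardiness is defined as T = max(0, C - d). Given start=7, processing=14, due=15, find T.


Completion = start + processing = 7 + 14 = 21
Tardiness = max(0, C - d) = max(0, 21 - 15)
= max(0, 6)
= 6


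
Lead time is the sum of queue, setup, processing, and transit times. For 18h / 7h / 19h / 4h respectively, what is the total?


Lead time = queue + setup + processing + transit
= 18 + 7 + 19 + 4
= 48 hours


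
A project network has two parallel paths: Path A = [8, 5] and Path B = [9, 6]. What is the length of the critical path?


Path A: 8 + 5 = 13
Path B: 9 + 6 = 15
Critical path = longest = max(13, 15)
= 15 (Path B)


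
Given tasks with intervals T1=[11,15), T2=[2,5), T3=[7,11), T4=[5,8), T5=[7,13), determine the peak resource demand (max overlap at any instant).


Check each time point for overlaps:
  t=7: 3 tasks active (T3, T4, T5)
Max concurrent = 3


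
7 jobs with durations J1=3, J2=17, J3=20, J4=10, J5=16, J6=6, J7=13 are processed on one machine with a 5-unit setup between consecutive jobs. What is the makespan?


Makespan = Σ processing + (n-1) × setup
= (3 + 17 + 20 + 10 + 16 + 6 + 13) + (7-1)×5
= 85 + 30
= 115 time units


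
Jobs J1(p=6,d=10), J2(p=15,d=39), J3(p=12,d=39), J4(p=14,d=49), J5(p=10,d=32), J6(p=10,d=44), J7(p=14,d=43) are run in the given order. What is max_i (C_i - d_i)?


Lateness per job (L = C - d):
  J1: C=6, d=10, L=-4
  J2: C=21, d=39, L=-18
  J3: C=33, d=39, L=-6
  J4: C=47, d=49, L=-2
  J5: C=57, d=32, L=25
  J6: C=67, d=44, L=23
  J7: C=81, d=43, L=38
Lmax = max(-4, -18, -6, -2, 25, 23, 38)
= 38


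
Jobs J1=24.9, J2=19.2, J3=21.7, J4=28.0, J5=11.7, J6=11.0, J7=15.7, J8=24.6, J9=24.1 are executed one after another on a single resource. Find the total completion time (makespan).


Sequential makespan: sum all processing times
= 24.9 + 19.2 + 21.7 + 28.0 + 11.7 + 11.0 + 15.7 + 24.6 + 24.1
= 180.9 time units


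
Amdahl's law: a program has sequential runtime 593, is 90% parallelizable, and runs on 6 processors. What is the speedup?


Amdahl's law: T_p = T × ((1-p) + p/N)
= 593 × ((1-0.9) + 0.9/6)
= 593 × (0.10 + 0.1500)
= 593 × 0.2500
= 148.25
Speedup = 593/148.25
= 4.00×


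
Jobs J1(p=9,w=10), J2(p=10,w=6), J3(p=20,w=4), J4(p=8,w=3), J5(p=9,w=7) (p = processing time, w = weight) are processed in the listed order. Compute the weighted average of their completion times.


Completion times:
  J1: C=9, w×C=10×9=90
  J2: C=19, w×C=6×19=114
  J3: C=39, w×C=4×39=156
  J4: C=47, w×C=3×47=141
  J5: C=56, w×C=7×56=392
Sum w×C = 893
Sum w = 30
Weighted avg = 893/30
= 29.77


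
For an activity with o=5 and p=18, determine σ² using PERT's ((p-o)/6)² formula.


σ² = ((p - o) / 6)² = (p - o)² / 36
= (18 - 5)² / 36
= 13² / 36
= 169 / 36
= 4.6944


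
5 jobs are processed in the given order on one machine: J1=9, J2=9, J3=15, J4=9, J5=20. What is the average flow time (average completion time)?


Completion times:
  J1: completes at 9
  J2: completes at 18
  J3: completes at 33
  J4: completes at 42
  J5: completes at 62
Sum = 164
Average = 164/5
= 32.80


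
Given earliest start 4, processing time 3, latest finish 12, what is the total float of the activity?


EF = ES + duration = 4 + 3 = 7
LS = LF - duration = 12 - 3 = 9
Total Float = LF - EF = 12 - 7
(or LS - ES = 9 - 4)
= 5


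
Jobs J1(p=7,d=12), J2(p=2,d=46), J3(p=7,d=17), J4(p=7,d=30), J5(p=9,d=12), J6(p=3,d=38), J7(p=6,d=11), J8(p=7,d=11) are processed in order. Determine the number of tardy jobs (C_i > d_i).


Completion vs due date:
  J1: C=7, d=12 → on time
  J2: C=9, d=46 → on time
  J3: C=16, d=17 → on time
  J4: C=23, d=30 → on time
  J5: C=32, d=12 → TARDY
  J6: C=35, d=38 → on time
  J7: C=41, d=11 → TARDY
  J8: C=48, d=11 → TARDY
Tardy jobs: J5, J7, J8
Count = 3


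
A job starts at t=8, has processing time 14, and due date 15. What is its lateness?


Completion = 8 + 14 = 22
Lateness = C - d = 22 - 15
= 7


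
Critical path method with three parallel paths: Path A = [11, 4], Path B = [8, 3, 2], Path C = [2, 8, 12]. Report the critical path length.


Path A: 11 + 4 = 15
Path B: 8 + 3 + 2 = 13
Path C: 2 + 8 + 12 = 22
Critical path = longest = max(15, 13, 22)
= 22 (Path C)


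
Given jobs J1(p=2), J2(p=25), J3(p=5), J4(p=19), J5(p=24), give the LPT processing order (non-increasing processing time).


LPT: sort by longest processing time first
  J2: p=25
  J5: p=24
  J4: p=19
  J3: p=5
  J1: p=2
Order: J2 → J5 → J4 → J3 → J1


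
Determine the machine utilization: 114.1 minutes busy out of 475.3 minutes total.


Utilization = busy / total × 100
= 114.1 / 475.3 × 100
= 24.0%


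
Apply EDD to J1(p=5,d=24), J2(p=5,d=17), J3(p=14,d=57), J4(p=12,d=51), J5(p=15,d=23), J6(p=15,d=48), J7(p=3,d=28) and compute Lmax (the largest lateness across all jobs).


EDD order: J2 → J5 → J1 → J7 → J6 → J4 → J3
Completion and lateness:
  J2: C=5, d=17, L=5-17=-12
  J5: C=20, d=23, L=20-23=-3
  J1: C=25, d=24, L=25-24=1
  J7: C=28, d=28, L=28-28=0
  J6: C=43, d=48, L=43-48=-5
  J4: C=55, d=51, L=55-51=4
  J3: C=69, d=57, L=69-57=12
Lmax = max(-12, -3, 1, 0, -5, 4, 12)
= 12


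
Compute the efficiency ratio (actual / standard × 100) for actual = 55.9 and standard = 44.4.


Efficiency = (actual / standard) × 100
= (55.9 / 44.4) × 100
= 125.9%


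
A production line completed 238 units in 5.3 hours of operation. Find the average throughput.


Throughput = units / time
= 238 / 5.3
= 44.9 units/hour


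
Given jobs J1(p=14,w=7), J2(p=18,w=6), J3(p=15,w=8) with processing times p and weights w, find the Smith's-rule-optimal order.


WSPT (Smith's rule): sort by p/w ascending
  J3: p/w = 15/8 = 1.875
  J1: p/w = 14/7 = 2.000
  J2: p/w = 18/6 = 3.000
Order: J3 → J1 → J2


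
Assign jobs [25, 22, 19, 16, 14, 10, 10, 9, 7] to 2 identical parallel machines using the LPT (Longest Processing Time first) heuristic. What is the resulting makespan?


Jobs (LPT sorted): [25, 22, 19, 16, 14, 10, 10, 9, 7]
Machines: 2
  J=25 → Machine 1 (load: 0+25=25)
  J=22 → Machine 2 (load: 0+22=22)
  J=19 → Machine 2 (load: 22+19=41)
  J=16 → Machine 1 (load: 25+16=41)
  J=14 → Machine 1 (load: 41+14=55)
  J=10 → Machine 2 (load: 41+10=51)
  J=10 → Machine 2 (load: 51+10=61)
  J=9 → Machine 1 (load: 55+9=64)
  J=7 → Machine 2 (load: 61+7=68)
Machine loads: [64, 68]
Makespan = max = 68 time units


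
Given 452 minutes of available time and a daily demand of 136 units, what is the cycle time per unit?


Cycle time = available time / demand
= 452 / 136
= 3.32 min/unit


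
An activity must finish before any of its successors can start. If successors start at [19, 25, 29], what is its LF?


LF = min of all successor start times
Successors start at: [19, 25, 29]
LF = min(19, 25, 29)
= 19


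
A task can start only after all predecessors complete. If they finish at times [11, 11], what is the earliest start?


ES = max of all predecessor completion times
Predecessors: [11, 11]
ES = max(11, 11)
= 11


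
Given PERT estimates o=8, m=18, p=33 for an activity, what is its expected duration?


te = (o + 4m + p) / 6
= (8 + 4×18 + 33) / 6
= (8 + 72 + 33) / 6
= 113 / 6
= 18.83


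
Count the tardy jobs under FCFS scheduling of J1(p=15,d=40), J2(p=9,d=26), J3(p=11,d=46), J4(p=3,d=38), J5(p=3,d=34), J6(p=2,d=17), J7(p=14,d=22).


Completion vs due date:
  J1: C=15, d=40 → on time
  J2: C=24, d=26 → on time
  J3: C=35, d=46 → on time
  J4: C=38, d=38 → on time
  J5: C=41, d=34 → TARDY
  J6: C=43, d=17 → TARDY
  J7: C=57, d=22 → TARDY
Tardy jobs: J5, J6, J7
Count = 3


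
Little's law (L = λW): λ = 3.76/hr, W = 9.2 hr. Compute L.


Little's law: L = λ × W
= 3.76 × 9.2
= 34.59


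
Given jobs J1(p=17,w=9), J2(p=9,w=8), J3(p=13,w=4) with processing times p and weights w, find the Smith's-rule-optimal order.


WSPT (Smith's rule): sort by p/w ascending
  J2: p/w = 9/8 = 1.125
  J1: p/w = 17/9 = 1.889
  J3: p/w = 13/4 = 3.250
Order: J2 → J1 → J3
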